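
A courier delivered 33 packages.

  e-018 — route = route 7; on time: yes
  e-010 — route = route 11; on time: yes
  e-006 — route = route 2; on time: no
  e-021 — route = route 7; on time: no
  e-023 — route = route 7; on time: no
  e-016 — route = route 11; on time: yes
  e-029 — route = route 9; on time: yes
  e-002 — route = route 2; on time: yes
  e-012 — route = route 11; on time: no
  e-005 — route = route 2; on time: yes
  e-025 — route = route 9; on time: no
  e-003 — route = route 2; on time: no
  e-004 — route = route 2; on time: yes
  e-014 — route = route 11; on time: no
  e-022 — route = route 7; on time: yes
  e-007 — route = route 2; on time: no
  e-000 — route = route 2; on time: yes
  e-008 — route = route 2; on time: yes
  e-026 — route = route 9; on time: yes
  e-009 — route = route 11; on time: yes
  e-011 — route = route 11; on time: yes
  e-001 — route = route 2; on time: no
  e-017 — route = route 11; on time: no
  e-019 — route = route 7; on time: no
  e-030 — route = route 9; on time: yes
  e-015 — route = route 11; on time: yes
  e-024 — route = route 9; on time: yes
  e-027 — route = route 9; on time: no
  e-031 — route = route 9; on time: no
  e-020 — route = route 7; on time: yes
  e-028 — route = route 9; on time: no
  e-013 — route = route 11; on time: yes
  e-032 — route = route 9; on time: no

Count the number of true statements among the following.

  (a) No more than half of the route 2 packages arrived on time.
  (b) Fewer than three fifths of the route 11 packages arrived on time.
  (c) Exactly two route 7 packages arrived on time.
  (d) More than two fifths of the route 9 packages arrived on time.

(a) route 2: |A| = 9, |A ∩ B| = 5; needs |A ∩ B| ≤ |A ∖ B| — false.
(b) route 11: |A| = 9, |A ∩ B| = 6; needs |A ∩ B| / |A| < 3/5 — false.
(c) route 7: |A| = 6, |A ∩ B| = 3; needs |A ∩ B| = 2 — false.
(d) route 9: |A| = 9, |A ∩ B| = 4; needs |A ∩ B| / |A| > 2/5 — true.

1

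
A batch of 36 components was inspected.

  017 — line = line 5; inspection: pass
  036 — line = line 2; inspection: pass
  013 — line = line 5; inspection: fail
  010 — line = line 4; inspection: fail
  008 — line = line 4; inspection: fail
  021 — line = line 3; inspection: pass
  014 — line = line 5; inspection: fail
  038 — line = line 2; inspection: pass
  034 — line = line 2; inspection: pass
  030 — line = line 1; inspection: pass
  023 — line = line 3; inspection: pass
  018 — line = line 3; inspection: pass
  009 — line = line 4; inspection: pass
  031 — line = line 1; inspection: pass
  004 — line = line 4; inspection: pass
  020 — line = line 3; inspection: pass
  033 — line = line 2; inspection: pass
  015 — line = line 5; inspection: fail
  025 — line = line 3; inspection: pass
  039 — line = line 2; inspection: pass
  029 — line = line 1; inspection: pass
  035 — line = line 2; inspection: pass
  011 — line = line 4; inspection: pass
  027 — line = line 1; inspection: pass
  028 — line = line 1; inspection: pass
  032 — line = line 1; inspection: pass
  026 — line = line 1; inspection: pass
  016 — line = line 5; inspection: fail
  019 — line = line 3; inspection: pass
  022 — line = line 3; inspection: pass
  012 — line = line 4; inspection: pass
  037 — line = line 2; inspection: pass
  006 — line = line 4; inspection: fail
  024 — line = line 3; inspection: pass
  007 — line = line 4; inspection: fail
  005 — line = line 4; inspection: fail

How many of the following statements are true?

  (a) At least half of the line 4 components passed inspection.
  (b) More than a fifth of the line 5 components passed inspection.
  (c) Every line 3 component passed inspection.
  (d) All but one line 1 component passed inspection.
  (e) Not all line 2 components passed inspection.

(a) line 4: |A| = 9, |A ∩ B| = 4; needs |A ∩ B| ≥ |A ∖ B| — false.
(b) line 5: |A| = 5, |A ∩ B| = 1; needs |A ∩ B| / |A| > 1/5 — false.
(c) line 3: |A| = 8, |A ∩ B| = 8; needs A ⊆ B, i.e. every element of A is in B (|A ∖ B| = 0) — true.
(d) line 1: |A| = 7, |A ∩ B| = 7; needs |A ∖ B| = 1 — false.
(e) line 2: |A| = 7, |A ∩ B| = 7; needs A ⊄ B (|A ∖ B| ≥ 1) — false.

1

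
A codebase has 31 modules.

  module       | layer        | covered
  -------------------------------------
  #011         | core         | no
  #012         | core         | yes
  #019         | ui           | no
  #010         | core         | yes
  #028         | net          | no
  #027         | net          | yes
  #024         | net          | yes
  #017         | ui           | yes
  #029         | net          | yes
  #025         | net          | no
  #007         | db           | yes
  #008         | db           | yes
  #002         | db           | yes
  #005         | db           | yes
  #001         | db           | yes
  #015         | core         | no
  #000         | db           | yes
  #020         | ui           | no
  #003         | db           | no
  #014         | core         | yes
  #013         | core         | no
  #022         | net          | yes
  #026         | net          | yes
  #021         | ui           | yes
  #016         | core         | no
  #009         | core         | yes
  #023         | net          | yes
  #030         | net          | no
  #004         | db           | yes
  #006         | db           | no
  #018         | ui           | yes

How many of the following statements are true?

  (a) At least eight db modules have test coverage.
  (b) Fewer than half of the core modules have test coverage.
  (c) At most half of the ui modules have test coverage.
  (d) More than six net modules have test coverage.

0

(a) db: |A| = 9, |A ∩ B| = 7; needs |A ∩ B| ≥ 8 — false.
(b) core: |A| = 8, |A ∩ B| = 4; needs |A ∩ B| < |A ∖ B| — false.
(c) ui: |A| = 5, |A ∩ B| = 3; needs |A ∩ B| ≤ |A ∖ B| — false.
(d) net: |A| = 9, |A ∩ B| = 6; needs |A ∩ B| > 6 — false.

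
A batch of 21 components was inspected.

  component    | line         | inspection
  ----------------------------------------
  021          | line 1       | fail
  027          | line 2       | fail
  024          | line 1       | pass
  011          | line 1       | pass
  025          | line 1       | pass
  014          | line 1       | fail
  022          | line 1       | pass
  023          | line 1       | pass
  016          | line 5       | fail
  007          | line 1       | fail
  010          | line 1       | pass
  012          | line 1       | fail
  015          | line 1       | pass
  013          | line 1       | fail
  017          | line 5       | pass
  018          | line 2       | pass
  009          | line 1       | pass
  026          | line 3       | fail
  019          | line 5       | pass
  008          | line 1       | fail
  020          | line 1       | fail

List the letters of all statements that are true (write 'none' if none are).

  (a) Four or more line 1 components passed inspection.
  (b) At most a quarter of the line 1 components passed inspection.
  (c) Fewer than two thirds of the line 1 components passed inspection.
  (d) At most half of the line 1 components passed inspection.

|A| = 15, |A ∩ B| = 8, |A ∖ B| = 7.
(a) |A ∩ B| ≥ 4: holds.
(b) |A ∩ B| / |A| ≤ 1/4: fails.
(c) |A ∩ B| / |A| < 2/3: holds.
(d) |A ∩ B| ≤ |A ∖ B|: fails.

(a), (c)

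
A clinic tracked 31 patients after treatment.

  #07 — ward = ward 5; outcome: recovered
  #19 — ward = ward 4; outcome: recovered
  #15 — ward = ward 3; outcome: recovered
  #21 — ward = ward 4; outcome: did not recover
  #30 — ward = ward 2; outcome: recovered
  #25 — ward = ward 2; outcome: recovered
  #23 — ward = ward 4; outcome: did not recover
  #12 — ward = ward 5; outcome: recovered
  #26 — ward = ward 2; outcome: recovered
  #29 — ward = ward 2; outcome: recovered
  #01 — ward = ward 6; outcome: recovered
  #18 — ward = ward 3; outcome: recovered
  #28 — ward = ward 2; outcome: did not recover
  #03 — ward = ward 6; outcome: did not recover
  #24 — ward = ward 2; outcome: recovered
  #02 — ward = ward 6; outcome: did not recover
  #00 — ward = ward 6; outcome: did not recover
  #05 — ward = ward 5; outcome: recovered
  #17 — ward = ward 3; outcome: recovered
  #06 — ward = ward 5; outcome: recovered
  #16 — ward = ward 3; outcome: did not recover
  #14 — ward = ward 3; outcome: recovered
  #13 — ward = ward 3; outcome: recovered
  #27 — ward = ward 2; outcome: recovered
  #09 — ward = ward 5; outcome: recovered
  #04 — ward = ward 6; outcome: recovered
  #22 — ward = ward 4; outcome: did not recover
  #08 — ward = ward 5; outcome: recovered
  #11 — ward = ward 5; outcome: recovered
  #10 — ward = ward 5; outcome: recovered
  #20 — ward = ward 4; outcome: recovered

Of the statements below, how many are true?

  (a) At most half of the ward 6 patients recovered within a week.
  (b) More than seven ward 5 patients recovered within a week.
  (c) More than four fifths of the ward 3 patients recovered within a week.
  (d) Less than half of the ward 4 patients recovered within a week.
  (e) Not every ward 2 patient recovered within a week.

(a) ward 6: |A| = 5, |A ∩ B| = 2; needs |A ∩ B| ≤ |A ∖ B| — true.
(b) ward 5: |A| = 8, |A ∩ B| = 8; needs |A ∩ B| > 7 — true.
(c) ward 3: |A| = 6, |A ∩ B| = 5; needs |A ∩ B| / |A| > 4/5 — true.
(d) ward 4: |A| = 5, |A ∩ B| = 2; needs |A ∩ B| < |A ∖ B| — true.
(e) ward 2: |A| = 7, |A ∩ B| = 6; needs A ⊄ B (|A ∖ B| ≥ 1) — true.

5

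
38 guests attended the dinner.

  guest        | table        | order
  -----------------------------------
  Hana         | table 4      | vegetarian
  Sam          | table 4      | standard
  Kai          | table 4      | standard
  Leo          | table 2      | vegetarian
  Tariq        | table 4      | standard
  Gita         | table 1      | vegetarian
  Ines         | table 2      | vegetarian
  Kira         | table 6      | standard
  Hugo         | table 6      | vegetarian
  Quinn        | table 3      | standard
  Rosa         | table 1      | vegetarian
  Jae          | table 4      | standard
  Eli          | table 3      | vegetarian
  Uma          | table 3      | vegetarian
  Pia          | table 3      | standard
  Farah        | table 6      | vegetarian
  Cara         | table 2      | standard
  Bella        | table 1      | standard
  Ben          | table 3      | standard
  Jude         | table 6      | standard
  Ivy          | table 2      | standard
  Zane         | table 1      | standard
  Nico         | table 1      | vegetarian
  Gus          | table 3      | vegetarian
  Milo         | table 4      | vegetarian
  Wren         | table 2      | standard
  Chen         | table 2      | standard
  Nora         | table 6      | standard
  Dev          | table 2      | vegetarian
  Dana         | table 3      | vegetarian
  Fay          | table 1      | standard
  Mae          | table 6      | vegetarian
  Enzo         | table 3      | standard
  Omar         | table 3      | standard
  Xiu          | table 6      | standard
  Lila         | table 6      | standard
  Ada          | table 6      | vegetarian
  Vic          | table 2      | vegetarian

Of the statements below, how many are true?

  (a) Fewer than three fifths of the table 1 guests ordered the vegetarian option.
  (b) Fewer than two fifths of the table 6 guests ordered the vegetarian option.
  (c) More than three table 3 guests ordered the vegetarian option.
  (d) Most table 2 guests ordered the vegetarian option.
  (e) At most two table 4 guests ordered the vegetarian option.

(a) table 1: |A| = 6, |A ∩ B| = 3; needs |A ∩ B| / |A| < 3/5 — true.
(b) table 6: |A| = 9, |A ∩ B| = 4; needs |A ∩ B| / |A| < 2/5 — false.
(c) table 3: |A| = 9, |A ∩ B| = 4; needs |A ∩ B| > 3 — true.
(d) table 2: |A| = 8, |A ∩ B| = 4; needs |A ∩ B| > |A ∖ B| — false.
(e) table 4: |A| = 6, |A ∩ B| = 2; needs |A ∩ B| ≤ 2 — true.

3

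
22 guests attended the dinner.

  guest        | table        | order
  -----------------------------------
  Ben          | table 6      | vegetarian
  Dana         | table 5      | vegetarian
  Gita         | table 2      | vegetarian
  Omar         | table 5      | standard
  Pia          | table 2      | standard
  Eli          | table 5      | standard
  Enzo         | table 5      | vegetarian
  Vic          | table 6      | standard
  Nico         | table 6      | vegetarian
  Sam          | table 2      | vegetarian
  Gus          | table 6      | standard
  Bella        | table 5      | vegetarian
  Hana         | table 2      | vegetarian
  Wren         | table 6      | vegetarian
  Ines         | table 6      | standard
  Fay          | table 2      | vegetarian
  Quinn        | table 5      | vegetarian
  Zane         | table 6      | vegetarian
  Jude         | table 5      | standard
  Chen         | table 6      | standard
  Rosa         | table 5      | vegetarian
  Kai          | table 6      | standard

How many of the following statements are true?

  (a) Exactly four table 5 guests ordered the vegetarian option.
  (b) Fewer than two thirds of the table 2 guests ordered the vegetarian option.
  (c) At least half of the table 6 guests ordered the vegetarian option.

0

(a) table 5: |A| = 8, |A ∩ B| = 5; needs |A ∩ B| = 4 — false.
(b) table 2: |A| = 5, |A ∩ B| = 4; needs |A ∩ B| / |A| < 2/3 — false.
(c) table 6: |A| = 9, |A ∩ B| = 4; needs |A ∩ B| ≥ |A ∖ B| — false.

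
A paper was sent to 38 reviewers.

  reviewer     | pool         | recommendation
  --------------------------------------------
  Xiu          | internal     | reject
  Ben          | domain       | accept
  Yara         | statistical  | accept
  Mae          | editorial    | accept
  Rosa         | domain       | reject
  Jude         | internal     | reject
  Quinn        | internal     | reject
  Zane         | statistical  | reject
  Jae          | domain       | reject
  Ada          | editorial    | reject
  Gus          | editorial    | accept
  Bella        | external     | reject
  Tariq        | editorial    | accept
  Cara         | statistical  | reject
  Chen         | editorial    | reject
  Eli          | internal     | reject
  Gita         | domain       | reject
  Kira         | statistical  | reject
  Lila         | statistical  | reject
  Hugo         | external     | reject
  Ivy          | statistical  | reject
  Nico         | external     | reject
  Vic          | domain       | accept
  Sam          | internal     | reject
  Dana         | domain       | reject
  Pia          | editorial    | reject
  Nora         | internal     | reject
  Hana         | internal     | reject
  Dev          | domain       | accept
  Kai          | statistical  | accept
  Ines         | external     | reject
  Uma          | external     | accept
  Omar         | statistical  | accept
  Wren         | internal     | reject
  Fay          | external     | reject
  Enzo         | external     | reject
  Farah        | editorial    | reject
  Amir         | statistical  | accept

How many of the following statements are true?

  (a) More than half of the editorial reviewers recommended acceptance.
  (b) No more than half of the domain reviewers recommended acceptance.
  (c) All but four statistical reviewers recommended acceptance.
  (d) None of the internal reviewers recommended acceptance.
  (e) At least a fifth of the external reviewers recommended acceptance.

(a) editorial: |A| = 7, |A ∩ B| = 3; needs |A ∩ B| > |A ∖ B| — false.
(b) domain: |A| = 7, |A ∩ B| = 3; needs |A ∩ B| ≤ |A ∖ B| — true.
(c) statistical: |A| = 9, |A ∩ B| = 4; needs |A ∖ B| = 4 — false.
(d) internal: |A| = 8, |A ∩ B| = 0; needs A ∩ B = ∅ (|A ∩ B| = 0) — true.
(e) external: |A| = 7, |A ∩ B| = 1; needs |A ∩ B| / |A| ≥ 1/5 — false.

2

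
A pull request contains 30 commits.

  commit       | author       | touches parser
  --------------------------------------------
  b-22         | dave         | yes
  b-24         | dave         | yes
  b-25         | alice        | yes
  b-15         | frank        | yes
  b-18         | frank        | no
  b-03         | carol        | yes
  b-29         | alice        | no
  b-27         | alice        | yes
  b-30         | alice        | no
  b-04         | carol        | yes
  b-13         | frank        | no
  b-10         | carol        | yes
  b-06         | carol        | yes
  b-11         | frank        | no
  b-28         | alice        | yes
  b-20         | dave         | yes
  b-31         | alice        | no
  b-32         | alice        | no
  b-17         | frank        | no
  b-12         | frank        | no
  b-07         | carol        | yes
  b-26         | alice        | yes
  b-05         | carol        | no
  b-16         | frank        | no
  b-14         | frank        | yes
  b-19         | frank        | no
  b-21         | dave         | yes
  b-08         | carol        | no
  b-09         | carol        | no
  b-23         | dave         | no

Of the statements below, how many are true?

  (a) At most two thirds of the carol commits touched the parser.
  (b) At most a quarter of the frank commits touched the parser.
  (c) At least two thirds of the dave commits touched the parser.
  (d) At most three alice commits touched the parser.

(a) carol: |A| = 8, |A ∩ B| = 5; needs |A ∩ B| / |A| ≤ 2/3 — true.
(b) frank: |A| = 9, |A ∩ B| = 2; needs |A ∩ B| / |A| ≤ 1/4 — true.
(c) dave: |A| = 5, |A ∩ B| = 4; needs |A ∩ B| / |A| ≥ 2/3 — true.
(d) alice: |A| = 8, |A ∩ B| = 4; needs |A ∩ B| ≤ 3 — false.

3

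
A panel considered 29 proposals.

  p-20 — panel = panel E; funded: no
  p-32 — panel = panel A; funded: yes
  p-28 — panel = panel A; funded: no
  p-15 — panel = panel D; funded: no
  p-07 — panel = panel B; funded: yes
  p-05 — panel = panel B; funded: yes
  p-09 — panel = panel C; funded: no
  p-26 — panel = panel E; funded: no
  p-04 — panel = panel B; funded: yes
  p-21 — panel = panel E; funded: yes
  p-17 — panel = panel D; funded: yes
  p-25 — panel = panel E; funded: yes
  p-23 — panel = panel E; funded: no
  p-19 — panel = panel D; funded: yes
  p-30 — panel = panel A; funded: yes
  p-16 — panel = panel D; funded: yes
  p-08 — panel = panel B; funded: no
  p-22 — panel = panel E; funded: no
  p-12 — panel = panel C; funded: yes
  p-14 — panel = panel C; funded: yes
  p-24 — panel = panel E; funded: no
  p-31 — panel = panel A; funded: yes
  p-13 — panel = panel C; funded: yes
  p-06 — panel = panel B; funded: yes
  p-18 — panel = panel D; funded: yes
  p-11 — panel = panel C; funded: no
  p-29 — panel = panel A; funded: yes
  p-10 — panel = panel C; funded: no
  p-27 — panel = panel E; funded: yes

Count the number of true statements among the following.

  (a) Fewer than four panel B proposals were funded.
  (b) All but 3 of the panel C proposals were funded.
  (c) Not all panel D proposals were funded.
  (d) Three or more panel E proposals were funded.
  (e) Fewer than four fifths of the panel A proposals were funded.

3

(a) panel B: |A| = 5, |A ∩ B| = 4; needs |A ∩ B| < 4 — false.
(b) panel C: |A| = 6, |A ∩ B| = 3; needs |A ∖ B| = 3 — true.
(c) panel D: |A| = 5, |A ∩ B| = 4; needs A ⊄ B (|A ∖ B| ≥ 1) — true.
(d) panel E: |A| = 8, |A ∩ B| = 3; needs |A ∩ B| ≥ 3 — true.
(e) panel A: |A| = 5, |A ∩ B| = 4; needs |A ∩ B| / |A| < 4/5 — false.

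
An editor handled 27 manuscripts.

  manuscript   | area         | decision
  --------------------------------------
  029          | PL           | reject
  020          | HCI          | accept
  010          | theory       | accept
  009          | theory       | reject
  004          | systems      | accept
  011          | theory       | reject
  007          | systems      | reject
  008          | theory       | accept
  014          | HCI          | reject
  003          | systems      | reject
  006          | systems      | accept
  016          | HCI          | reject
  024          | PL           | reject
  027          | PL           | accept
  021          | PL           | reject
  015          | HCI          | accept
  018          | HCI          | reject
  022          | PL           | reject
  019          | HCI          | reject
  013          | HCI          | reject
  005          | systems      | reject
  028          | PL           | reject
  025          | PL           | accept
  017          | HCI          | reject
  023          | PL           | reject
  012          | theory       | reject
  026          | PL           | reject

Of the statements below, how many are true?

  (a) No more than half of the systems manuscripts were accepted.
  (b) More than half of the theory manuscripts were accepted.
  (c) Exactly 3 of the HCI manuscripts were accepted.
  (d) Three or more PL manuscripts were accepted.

(a) systems: |A| = 5, |A ∩ B| = 2; needs |A ∩ B| ≤ |A ∖ B| — true.
(b) theory: |A| = 5, |A ∩ B| = 2; needs |A ∩ B| > |A ∖ B| — false.
(c) HCI: |A| = 8, |A ∩ B| = 2; needs |A ∩ B| = 3 — false.
(d) PL: |A| = 9, |A ∩ B| = 2; needs |A ∩ B| ≥ 3 — false.

1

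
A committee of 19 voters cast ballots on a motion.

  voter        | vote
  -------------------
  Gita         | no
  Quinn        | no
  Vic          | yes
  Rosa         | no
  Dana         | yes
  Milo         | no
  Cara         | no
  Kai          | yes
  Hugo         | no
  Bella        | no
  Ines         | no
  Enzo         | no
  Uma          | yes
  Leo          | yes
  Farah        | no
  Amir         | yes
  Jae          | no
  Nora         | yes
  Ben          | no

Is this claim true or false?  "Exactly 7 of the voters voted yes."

Truth condition: |A ∩ B| = 7.
|A| = 19, |A ∩ B| = 7, |A ∖ B| = 12.
|A ∩ B| = 7, so the statement is true.

True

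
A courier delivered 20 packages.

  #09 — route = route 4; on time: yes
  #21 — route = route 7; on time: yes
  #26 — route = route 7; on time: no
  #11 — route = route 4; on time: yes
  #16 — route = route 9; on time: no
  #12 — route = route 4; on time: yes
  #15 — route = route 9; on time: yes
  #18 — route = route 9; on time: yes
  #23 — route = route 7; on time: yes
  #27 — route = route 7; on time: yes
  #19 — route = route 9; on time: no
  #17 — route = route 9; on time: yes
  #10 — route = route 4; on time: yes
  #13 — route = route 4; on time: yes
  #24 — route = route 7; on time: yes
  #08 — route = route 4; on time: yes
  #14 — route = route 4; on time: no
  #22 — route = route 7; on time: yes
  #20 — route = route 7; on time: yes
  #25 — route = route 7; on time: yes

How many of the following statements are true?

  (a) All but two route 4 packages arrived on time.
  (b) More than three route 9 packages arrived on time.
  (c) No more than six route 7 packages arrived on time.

0

(a) route 4: |A| = 7, |A ∩ B| = 6; needs |A ∖ B| = 2 — false.
(b) route 9: |A| = 5, |A ∩ B| = 3; needs |A ∩ B| > 3 — false.
(c) route 7: |A| = 8, |A ∩ B| = 7; needs |A ∩ B| ≤ 6 — false.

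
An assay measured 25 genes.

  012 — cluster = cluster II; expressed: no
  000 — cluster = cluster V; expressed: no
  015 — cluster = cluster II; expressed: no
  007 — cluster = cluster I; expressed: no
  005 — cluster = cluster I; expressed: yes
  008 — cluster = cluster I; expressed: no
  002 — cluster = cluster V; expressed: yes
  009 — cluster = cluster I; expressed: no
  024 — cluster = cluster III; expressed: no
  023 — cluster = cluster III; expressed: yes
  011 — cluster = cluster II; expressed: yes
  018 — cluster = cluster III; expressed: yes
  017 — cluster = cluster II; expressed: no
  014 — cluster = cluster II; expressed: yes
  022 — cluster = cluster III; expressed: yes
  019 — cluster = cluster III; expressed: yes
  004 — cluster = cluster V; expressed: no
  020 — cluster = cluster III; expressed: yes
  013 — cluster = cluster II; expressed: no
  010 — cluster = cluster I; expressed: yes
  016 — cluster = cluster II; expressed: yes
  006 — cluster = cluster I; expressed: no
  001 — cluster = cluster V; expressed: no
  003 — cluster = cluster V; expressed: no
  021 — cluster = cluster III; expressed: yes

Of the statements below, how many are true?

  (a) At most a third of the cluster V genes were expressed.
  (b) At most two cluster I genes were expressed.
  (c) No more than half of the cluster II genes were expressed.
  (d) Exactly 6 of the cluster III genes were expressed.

4

(a) cluster V: |A| = 5, |A ∩ B| = 1; needs |A ∩ B| / |A| ≤ 1/3 — true.
(b) cluster I: |A| = 6, |A ∩ B| = 2; needs |A ∩ B| ≤ 2 — true.
(c) cluster II: |A| = 7, |A ∩ B| = 3; needs |A ∩ B| ≤ |A ∖ B| — true.
(d) cluster III: |A| = 7, |A ∩ B| = 6; needs |A ∩ B| = 6 — true.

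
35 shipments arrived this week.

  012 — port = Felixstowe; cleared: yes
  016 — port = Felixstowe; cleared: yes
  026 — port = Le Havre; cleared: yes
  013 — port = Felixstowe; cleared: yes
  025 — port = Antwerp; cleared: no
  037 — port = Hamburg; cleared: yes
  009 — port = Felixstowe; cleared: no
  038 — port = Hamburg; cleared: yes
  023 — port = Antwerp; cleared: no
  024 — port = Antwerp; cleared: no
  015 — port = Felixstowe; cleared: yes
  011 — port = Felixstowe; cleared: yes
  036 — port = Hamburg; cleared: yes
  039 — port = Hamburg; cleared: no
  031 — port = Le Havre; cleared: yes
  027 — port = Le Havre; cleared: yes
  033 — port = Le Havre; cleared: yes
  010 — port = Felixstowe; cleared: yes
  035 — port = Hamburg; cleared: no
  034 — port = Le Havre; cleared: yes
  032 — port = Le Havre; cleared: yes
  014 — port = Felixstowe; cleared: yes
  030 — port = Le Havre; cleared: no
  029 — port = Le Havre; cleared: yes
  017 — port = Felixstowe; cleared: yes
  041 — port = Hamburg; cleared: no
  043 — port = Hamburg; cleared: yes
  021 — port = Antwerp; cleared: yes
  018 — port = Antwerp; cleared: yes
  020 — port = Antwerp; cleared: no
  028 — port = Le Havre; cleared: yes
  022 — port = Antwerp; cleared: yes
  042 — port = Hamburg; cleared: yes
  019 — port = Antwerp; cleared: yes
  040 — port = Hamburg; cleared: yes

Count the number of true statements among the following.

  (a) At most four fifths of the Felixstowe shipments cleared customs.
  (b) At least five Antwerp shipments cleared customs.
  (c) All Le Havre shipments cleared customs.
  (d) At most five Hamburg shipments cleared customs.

0

(a) Felixstowe: |A| = 9, |A ∩ B| = 8; needs |A ∩ B| / |A| ≤ 4/5 — false.
(b) Antwerp: |A| = 8, |A ∩ B| = 4; needs |A ∩ B| ≥ 5 — false.
(c) Le Havre: |A| = 9, |A ∩ B| = 8; needs A ⊆ B, i.e. every element of A is in B (|A ∖ B| = 0) — false.
(d) Hamburg: |A| = 9, |A ∩ B| = 6; needs |A ∩ B| ≤ 5 — false.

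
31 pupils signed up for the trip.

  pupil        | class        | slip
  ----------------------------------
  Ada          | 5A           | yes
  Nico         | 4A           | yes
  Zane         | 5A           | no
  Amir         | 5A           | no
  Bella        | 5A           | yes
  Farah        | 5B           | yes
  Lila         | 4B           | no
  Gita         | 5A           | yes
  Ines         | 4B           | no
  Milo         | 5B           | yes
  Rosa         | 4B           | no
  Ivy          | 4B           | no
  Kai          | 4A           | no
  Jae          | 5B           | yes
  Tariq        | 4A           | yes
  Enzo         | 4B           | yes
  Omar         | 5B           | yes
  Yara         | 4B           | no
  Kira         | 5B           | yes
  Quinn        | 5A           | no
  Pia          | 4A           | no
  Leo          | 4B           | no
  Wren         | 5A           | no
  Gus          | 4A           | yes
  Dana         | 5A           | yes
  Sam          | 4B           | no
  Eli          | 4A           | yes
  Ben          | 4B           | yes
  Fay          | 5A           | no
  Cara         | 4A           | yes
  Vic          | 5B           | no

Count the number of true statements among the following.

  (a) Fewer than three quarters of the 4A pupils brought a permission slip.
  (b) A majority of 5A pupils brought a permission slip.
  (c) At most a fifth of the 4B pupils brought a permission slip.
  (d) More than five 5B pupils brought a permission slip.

(a) 4A: |A| = 7, |A ∩ B| = 5; needs |A ∩ B| / |A| < 3/4 — true.
(b) 5A: |A| = 9, |A ∩ B| = 4; needs |A ∩ B| > |A ∖ B| — false.
(c) 4B: |A| = 9, |A ∩ B| = 2; needs |A ∩ B| / |A| ≤ 1/5 — false.
(d) 5B: |A| = 6, |A ∩ B| = 5; needs |A ∩ B| > 5 — false.

1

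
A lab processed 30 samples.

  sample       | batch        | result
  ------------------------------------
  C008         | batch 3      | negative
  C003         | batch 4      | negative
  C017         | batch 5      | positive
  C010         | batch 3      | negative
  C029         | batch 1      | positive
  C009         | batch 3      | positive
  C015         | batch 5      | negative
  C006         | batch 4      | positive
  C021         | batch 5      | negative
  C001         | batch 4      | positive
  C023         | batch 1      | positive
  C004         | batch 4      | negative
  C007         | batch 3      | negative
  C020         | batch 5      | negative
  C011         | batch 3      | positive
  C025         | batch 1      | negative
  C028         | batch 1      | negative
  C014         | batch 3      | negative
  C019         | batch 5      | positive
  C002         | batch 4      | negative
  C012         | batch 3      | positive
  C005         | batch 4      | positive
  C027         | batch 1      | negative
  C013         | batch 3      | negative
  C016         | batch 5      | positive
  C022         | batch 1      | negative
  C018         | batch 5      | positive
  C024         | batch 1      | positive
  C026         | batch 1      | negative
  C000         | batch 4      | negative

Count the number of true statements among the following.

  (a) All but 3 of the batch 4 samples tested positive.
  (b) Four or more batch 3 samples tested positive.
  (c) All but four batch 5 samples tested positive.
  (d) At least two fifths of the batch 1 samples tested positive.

(a) batch 4: |A| = 7, |A ∩ B| = 3; needs |A ∖ B| = 3 — false.
(b) batch 3: |A| = 8, |A ∩ B| = 3; needs |A ∩ B| ≥ 4 — false.
(c) batch 5: |A| = 7, |A ∩ B| = 4; needs |A ∖ B| = 4 — false.
(d) batch 1: |A| = 8, |A ∩ B| = 3; needs |A ∩ B| / |A| ≥ 2/5 — false.

0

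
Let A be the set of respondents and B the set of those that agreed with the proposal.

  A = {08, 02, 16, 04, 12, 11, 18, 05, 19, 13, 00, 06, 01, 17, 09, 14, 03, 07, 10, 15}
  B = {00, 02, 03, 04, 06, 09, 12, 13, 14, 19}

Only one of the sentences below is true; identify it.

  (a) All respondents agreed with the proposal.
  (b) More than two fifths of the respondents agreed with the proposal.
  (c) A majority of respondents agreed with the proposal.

(b)

|A| = 20, |A ∩ B| = 10, |A ∖ B| = 10.
(a) requires A ⊆ B, i.e. every element of A is in B (|A ∖ B| = 0): false.
(b) requires |A ∩ B| / |A| > 2/5: true.
(c) requires |A ∩ B| > |A ∖ B|: false.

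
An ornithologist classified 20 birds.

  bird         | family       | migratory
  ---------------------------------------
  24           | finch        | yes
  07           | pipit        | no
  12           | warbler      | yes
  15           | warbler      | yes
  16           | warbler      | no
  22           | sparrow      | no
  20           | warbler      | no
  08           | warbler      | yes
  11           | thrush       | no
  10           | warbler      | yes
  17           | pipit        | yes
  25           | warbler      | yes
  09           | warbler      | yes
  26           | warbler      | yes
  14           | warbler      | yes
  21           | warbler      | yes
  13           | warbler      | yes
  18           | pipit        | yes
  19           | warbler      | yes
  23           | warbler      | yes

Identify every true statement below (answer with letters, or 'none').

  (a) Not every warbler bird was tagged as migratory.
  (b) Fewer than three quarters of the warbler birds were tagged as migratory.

(a)

|A| = 14, |A ∩ B| = 12, |A ∖ B| = 2.
(a) A ⊄ B (|A ∖ B| ≥ 1): holds.
(b) |A ∩ B| / |A| < 3/4: fails.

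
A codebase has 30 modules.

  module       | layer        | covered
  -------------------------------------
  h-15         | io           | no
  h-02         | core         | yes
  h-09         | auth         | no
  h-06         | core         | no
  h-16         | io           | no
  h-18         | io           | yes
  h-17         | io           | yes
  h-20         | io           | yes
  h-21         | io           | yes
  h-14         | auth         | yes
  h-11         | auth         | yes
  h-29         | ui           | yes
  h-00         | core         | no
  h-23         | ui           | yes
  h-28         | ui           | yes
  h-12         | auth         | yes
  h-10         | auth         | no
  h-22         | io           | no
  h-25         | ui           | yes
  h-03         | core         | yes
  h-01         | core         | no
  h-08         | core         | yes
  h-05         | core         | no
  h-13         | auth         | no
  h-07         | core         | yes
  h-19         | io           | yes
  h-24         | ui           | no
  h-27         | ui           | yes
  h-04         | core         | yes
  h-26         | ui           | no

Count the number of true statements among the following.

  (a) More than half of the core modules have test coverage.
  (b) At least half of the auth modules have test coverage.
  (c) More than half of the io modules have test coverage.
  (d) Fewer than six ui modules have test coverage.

4

(a) core: |A| = 9, |A ∩ B| = 5; needs |A ∩ B| > |A ∖ B| — true.
(b) auth: |A| = 6, |A ∩ B| = 3; needs |A ∩ B| ≥ |A ∖ B| — true.
(c) io: |A| = 8, |A ∩ B| = 5; needs |A ∩ B| > |A ∖ B| — true.
(d) ui: |A| = 7, |A ∩ B| = 5; needs |A ∩ B| < 6 — true.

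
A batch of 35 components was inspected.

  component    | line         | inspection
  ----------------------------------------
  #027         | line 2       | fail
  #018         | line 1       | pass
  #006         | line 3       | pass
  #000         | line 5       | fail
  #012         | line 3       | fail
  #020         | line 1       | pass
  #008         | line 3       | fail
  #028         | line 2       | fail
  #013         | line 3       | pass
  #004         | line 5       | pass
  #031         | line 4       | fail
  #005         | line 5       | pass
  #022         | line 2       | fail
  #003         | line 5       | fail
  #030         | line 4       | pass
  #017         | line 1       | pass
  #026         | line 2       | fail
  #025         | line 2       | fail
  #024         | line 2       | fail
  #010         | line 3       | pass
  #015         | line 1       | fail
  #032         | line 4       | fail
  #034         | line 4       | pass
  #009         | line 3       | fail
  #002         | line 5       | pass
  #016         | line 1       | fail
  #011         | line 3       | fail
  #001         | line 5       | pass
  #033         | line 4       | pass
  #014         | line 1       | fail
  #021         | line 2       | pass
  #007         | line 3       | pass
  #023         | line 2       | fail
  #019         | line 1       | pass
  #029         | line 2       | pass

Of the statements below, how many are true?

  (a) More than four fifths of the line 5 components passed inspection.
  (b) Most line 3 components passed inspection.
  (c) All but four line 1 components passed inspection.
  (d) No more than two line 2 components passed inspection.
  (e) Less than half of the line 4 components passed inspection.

(a) line 5: |A| = 6, |A ∩ B| = 4; needs |A ∩ B| / |A| > 4/5 — false.
(b) line 3: |A| = 8, |A ∩ B| = 4; needs |A ∩ B| > |A ∖ B| — false.
(c) line 1: |A| = 7, |A ∩ B| = 4; needs |A ∖ B| = 4 — false.
(d) line 2: |A| = 9, |A ∩ B| = 2; needs |A ∩ B| ≤ 2 — true.
(e) line 4: |A| = 5, |A ∩ B| = 3; needs |A ∩ B| < |A ∖ B| — false.

1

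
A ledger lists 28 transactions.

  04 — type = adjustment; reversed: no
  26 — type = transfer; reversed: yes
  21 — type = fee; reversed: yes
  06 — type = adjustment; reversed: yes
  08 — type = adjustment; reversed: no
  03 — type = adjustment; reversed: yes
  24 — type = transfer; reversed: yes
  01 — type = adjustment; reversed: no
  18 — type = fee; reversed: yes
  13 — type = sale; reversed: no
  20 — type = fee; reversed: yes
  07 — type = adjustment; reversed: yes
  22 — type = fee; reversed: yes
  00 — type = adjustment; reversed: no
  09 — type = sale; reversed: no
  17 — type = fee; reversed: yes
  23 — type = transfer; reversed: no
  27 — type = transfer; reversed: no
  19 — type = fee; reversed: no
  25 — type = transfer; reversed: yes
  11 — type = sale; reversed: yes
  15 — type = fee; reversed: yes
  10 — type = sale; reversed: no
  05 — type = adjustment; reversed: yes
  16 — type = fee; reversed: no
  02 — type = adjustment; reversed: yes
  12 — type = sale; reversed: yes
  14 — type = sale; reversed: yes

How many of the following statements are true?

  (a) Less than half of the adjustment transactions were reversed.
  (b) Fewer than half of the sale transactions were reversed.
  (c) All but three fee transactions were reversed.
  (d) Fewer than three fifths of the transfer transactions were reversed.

(a) adjustment: |A| = 9, |A ∩ B| = 5; needs |A ∩ B| < |A ∖ B| — false.
(b) sale: |A| = 6, |A ∩ B| = 3; needs |A ∩ B| < |A ∖ B| — false.
(c) fee: |A| = 8, |A ∩ B| = 6; needs |A ∖ B| = 3 — false.
(d) transfer: |A| = 5, |A ∩ B| = 3; needs |A ∩ B| / |A| < 3/5 — false.

0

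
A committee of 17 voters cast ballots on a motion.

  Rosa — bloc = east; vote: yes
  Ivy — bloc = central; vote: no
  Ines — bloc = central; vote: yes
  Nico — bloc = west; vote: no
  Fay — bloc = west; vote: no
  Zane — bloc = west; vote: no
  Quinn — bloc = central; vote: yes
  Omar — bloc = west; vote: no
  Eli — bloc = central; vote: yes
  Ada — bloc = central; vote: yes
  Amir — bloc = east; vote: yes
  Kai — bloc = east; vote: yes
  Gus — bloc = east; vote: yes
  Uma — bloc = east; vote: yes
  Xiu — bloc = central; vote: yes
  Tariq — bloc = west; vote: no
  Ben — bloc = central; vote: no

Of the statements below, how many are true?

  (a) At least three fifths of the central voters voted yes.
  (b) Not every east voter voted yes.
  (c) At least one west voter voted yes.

1

(a) central: |A| = 7, |A ∩ B| = 5; needs |A ∩ B| / |A| ≥ 3/5 — true.
(b) east: |A| = 5, |A ∩ B| = 5; needs A ⊄ B (|A ∖ B| ≥ 1) — false.
(c) west: |A| = 5, |A ∩ B| = 0; needs A ∩ B ≠ ∅ (|A ∩ B| ≥ 1) — false.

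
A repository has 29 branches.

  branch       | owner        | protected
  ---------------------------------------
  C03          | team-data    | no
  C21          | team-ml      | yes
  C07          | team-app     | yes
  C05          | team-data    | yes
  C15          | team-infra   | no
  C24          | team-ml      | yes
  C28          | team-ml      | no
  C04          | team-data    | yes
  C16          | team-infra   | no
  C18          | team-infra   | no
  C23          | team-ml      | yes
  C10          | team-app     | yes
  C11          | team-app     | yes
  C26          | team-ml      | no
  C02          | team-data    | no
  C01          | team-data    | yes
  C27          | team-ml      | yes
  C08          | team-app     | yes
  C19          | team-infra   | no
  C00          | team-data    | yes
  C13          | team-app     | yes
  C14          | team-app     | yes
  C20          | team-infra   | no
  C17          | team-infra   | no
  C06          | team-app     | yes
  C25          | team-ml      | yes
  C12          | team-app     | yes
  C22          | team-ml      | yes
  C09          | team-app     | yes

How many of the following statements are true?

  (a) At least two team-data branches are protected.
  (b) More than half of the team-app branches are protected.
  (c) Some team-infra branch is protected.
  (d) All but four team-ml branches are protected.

(a) team-data: |A| = 6, |A ∩ B| = 4; needs |A ∩ B| ≥ 2 — true.
(b) team-app: |A| = 9, |A ∩ B| = 9; needs |A ∩ B| > |A ∖ B| — true.
(c) team-infra: |A| = 6, |A ∩ B| = 0; needs A ∩ B ≠ ∅ (|A ∩ B| ≥ 1) — false.
(d) team-ml: |A| = 8, |A ∩ B| = 6; needs |A ∖ B| = 4 — false.

2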